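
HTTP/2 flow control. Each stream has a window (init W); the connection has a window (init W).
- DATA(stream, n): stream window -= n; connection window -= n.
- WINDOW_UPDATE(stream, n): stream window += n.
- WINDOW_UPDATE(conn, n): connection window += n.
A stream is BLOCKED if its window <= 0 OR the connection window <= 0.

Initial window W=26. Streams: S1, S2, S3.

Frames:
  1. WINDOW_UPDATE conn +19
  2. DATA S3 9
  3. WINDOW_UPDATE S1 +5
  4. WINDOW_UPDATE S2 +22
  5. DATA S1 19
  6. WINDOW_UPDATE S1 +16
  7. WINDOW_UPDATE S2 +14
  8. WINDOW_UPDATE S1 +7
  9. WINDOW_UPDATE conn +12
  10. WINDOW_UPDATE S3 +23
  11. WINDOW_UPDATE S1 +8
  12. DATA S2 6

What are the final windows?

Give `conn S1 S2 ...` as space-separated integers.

Op 1: conn=45 S1=26 S2=26 S3=26 blocked=[]
Op 2: conn=36 S1=26 S2=26 S3=17 blocked=[]
Op 3: conn=36 S1=31 S2=26 S3=17 blocked=[]
Op 4: conn=36 S1=31 S2=48 S3=17 blocked=[]
Op 5: conn=17 S1=12 S2=48 S3=17 blocked=[]
Op 6: conn=17 S1=28 S2=48 S3=17 blocked=[]
Op 7: conn=17 S1=28 S2=62 S3=17 blocked=[]
Op 8: conn=17 S1=35 S2=62 S3=17 blocked=[]
Op 9: conn=29 S1=35 S2=62 S3=17 blocked=[]
Op 10: conn=29 S1=35 S2=62 S3=40 blocked=[]
Op 11: conn=29 S1=43 S2=62 S3=40 blocked=[]
Op 12: conn=23 S1=43 S2=56 S3=40 blocked=[]

Answer: 23 43 56 40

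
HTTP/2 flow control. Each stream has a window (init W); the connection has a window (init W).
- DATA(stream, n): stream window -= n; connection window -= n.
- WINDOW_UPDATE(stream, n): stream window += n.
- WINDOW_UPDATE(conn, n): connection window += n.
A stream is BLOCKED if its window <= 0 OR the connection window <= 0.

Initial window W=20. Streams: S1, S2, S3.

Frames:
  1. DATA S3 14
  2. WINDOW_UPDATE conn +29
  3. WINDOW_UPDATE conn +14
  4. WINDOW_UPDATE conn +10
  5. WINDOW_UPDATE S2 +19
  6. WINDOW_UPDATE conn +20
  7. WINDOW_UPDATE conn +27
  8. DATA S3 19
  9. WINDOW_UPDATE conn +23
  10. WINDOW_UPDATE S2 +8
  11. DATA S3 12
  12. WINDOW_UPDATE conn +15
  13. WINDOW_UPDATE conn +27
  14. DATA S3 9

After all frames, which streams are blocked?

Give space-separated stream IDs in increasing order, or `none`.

Op 1: conn=6 S1=20 S2=20 S3=6 blocked=[]
Op 2: conn=35 S1=20 S2=20 S3=6 blocked=[]
Op 3: conn=49 S1=20 S2=20 S3=6 blocked=[]
Op 4: conn=59 S1=20 S2=20 S3=6 blocked=[]
Op 5: conn=59 S1=20 S2=39 S3=6 blocked=[]
Op 6: conn=79 S1=20 S2=39 S3=6 blocked=[]
Op 7: conn=106 S1=20 S2=39 S3=6 blocked=[]
Op 8: conn=87 S1=20 S2=39 S3=-13 blocked=[3]
Op 9: conn=110 S1=20 S2=39 S3=-13 blocked=[3]
Op 10: conn=110 S1=20 S2=47 S3=-13 blocked=[3]
Op 11: conn=98 S1=20 S2=47 S3=-25 blocked=[3]
Op 12: conn=113 S1=20 S2=47 S3=-25 blocked=[3]
Op 13: conn=140 S1=20 S2=47 S3=-25 blocked=[3]
Op 14: conn=131 S1=20 S2=47 S3=-34 blocked=[3]

Answer: S3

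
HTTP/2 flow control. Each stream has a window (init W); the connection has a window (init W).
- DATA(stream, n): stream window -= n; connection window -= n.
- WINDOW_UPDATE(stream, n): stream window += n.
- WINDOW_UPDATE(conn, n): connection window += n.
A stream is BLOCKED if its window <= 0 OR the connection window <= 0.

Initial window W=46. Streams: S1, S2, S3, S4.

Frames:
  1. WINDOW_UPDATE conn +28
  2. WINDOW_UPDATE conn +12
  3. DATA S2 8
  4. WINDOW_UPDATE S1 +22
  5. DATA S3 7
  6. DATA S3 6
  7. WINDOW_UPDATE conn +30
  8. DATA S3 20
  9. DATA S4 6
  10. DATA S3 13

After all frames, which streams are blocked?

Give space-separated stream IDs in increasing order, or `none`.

Op 1: conn=74 S1=46 S2=46 S3=46 S4=46 blocked=[]
Op 2: conn=86 S1=46 S2=46 S3=46 S4=46 blocked=[]
Op 3: conn=78 S1=46 S2=38 S3=46 S4=46 blocked=[]
Op 4: conn=78 S1=68 S2=38 S3=46 S4=46 blocked=[]
Op 5: conn=71 S1=68 S2=38 S3=39 S4=46 blocked=[]
Op 6: conn=65 S1=68 S2=38 S3=33 S4=46 blocked=[]
Op 7: conn=95 S1=68 S2=38 S3=33 S4=46 blocked=[]
Op 8: conn=75 S1=68 S2=38 S3=13 S4=46 blocked=[]
Op 9: conn=69 S1=68 S2=38 S3=13 S4=40 blocked=[]
Op 10: conn=56 S1=68 S2=38 S3=0 S4=40 blocked=[3]

Answer: S3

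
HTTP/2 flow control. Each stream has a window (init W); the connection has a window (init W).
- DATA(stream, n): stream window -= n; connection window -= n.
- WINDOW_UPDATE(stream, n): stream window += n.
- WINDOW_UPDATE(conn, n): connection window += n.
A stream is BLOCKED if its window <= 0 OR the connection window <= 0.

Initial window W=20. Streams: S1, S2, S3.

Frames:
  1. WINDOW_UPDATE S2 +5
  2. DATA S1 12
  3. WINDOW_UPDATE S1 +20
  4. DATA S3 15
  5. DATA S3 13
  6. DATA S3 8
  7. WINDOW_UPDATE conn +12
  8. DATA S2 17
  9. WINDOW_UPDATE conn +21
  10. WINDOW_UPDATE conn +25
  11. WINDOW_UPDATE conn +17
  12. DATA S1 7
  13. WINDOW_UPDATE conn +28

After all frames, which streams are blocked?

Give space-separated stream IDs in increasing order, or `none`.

Op 1: conn=20 S1=20 S2=25 S3=20 blocked=[]
Op 2: conn=8 S1=8 S2=25 S3=20 blocked=[]
Op 3: conn=8 S1=28 S2=25 S3=20 blocked=[]
Op 4: conn=-7 S1=28 S2=25 S3=5 blocked=[1, 2, 3]
Op 5: conn=-20 S1=28 S2=25 S3=-8 blocked=[1, 2, 3]
Op 6: conn=-28 S1=28 S2=25 S3=-16 blocked=[1, 2, 3]
Op 7: conn=-16 S1=28 S2=25 S3=-16 blocked=[1, 2, 3]
Op 8: conn=-33 S1=28 S2=8 S3=-16 blocked=[1, 2, 3]
Op 9: conn=-12 S1=28 S2=8 S3=-16 blocked=[1, 2, 3]
Op 10: conn=13 S1=28 S2=8 S3=-16 blocked=[3]
Op 11: conn=30 S1=28 S2=8 S3=-16 blocked=[3]
Op 12: conn=23 S1=21 S2=8 S3=-16 blocked=[3]
Op 13: conn=51 S1=21 S2=8 S3=-16 blocked=[3]

Answer: S3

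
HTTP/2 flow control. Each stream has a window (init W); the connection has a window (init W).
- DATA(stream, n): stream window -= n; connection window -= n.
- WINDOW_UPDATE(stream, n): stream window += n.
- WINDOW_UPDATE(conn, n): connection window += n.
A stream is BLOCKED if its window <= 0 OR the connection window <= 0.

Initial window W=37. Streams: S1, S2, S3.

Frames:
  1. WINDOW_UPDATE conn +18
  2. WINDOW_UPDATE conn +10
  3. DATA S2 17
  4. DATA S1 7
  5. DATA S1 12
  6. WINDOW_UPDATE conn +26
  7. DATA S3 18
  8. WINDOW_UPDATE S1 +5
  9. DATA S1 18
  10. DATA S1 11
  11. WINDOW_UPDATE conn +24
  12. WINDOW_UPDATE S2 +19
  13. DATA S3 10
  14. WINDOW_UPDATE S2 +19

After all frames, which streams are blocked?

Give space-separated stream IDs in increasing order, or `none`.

Answer: S1

Derivation:
Op 1: conn=55 S1=37 S2=37 S3=37 blocked=[]
Op 2: conn=65 S1=37 S2=37 S3=37 blocked=[]
Op 3: conn=48 S1=37 S2=20 S3=37 blocked=[]
Op 4: conn=41 S1=30 S2=20 S3=37 blocked=[]
Op 5: conn=29 S1=18 S2=20 S3=37 blocked=[]
Op 6: conn=55 S1=18 S2=20 S3=37 blocked=[]
Op 7: conn=37 S1=18 S2=20 S3=19 blocked=[]
Op 8: conn=37 S1=23 S2=20 S3=19 blocked=[]
Op 9: conn=19 S1=5 S2=20 S3=19 blocked=[]
Op 10: conn=8 S1=-6 S2=20 S3=19 blocked=[1]
Op 11: conn=32 S1=-6 S2=20 S3=19 blocked=[1]
Op 12: conn=32 S1=-6 S2=39 S3=19 blocked=[1]
Op 13: conn=22 S1=-6 S2=39 S3=9 blocked=[1]
Op 14: conn=22 S1=-6 S2=58 S3=9 blocked=[1]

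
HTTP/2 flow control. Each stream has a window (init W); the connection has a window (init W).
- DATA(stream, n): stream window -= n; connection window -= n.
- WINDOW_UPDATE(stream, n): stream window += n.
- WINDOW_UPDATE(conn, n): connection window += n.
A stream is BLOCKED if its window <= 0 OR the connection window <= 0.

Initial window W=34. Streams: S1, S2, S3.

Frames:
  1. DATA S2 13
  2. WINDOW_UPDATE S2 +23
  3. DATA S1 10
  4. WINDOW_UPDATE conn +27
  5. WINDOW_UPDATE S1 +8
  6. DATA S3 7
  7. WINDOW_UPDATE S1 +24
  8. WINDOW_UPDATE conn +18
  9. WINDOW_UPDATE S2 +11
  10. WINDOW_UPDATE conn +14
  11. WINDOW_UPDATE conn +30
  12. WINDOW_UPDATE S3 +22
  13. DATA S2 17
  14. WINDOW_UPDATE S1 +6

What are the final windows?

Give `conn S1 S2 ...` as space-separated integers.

Op 1: conn=21 S1=34 S2=21 S3=34 blocked=[]
Op 2: conn=21 S1=34 S2=44 S3=34 blocked=[]
Op 3: conn=11 S1=24 S2=44 S3=34 blocked=[]
Op 4: conn=38 S1=24 S2=44 S3=34 blocked=[]
Op 5: conn=38 S1=32 S2=44 S3=34 blocked=[]
Op 6: conn=31 S1=32 S2=44 S3=27 blocked=[]
Op 7: conn=31 S1=56 S2=44 S3=27 blocked=[]
Op 8: conn=49 S1=56 S2=44 S3=27 blocked=[]
Op 9: conn=49 S1=56 S2=55 S3=27 blocked=[]
Op 10: conn=63 S1=56 S2=55 S3=27 blocked=[]
Op 11: conn=93 S1=56 S2=55 S3=27 blocked=[]
Op 12: conn=93 S1=56 S2=55 S3=49 blocked=[]
Op 13: conn=76 S1=56 S2=38 S3=49 blocked=[]
Op 14: conn=76 S1=62 S2=38 S3=49 blocked=[]

Answer: 76 62 38 49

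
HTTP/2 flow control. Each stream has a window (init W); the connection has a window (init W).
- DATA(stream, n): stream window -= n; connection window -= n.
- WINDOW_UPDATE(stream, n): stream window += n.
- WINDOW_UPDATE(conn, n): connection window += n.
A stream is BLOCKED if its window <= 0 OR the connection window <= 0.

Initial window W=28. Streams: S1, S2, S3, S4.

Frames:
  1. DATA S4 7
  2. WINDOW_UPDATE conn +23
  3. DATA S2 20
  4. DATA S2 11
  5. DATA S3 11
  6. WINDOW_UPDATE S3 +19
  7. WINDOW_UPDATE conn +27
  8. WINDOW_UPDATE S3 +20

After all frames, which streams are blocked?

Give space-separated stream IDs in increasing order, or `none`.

Op 1: conn=21 S1=28 S2=28 S3=28 S4=21 blocked=[]
Op 2: conn=44 S1=28 S2=28 S3=28 S4=21 blocked=[]
Op 3: conn=24 S1=28 S2=8 S3=28 S4=21 blocked=[]
Op 4: conn=13 S1=28 S2=-3 S3=28 S4=21 blocked=[2]
Op 5: conn=2 S1=28 S2=-3 S3=17 S4=21 blocked=[2]
Op 6: conn=2 S1=28 S2=-3 S3=36 S4=21 blocked=[2]
Op 7: conn=29 S1=28 S2=-3 S3=36 S4=21 blocked=[2]
Op 8: conn=29 S1=28 S2=-3 S3=56 S4=21 blocked=[2]

Answer: S2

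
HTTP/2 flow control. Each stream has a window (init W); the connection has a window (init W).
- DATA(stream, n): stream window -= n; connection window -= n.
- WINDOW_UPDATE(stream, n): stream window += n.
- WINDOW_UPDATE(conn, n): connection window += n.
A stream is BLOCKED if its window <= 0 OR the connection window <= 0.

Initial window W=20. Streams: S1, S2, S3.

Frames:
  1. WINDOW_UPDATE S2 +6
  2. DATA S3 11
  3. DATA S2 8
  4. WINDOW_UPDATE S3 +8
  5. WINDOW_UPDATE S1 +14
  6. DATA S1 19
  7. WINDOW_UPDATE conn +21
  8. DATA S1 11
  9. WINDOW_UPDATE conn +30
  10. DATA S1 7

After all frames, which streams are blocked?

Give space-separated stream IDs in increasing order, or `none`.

Answer: S1

Derivation:
Op 1: conn=20 S1=20 S2=26 S3=20 blocked=[]
Op 2: conn=9 S1=20 S2=26 S3=9 blocked=[]
Op 3: conn=1 S1=20 S2=18 S3=9 blocked=[]
Op 4: conn=1 S1=20 S2=18 S3=17 blocked=[]
Op 5: conn=1 S1=34 S2=18 S3=17 blocked=[]
Op 6: conn=-18 S1=15 S2=18 S3=17 blocked=[1, 2, 3]
Op 7: conn=3 S1=15 S2=18 S3=17 blocked=[]
Op 8: conn=-8 S1=4 S2=18 S3=17 blocked=[1, 2, 3]
Op 9: conn=22 S1=4 S2=18 S3=17 blocked=[]
Op 10: conn=15 S1=-3 S2=18 S3=17 blocked=[1]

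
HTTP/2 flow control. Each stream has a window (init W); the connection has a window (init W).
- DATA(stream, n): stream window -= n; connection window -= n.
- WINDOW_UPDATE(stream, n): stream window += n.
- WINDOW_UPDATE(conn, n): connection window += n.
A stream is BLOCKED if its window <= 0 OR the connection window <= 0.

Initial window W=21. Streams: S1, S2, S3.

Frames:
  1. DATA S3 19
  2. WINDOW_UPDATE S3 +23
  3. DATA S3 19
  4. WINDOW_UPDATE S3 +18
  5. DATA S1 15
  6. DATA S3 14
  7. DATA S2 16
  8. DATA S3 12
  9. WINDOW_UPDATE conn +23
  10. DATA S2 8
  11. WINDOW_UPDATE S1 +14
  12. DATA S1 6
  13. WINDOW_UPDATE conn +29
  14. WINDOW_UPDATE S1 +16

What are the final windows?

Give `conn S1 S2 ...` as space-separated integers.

Op 1: conn=2 S1=21 S2=21 S3=2 blocked=[]
Op 2: conn=2 S1=21 S2=21 S3=25 blocked=[]
Op 3: conn=-17 S1=21 S2=21 S3=6 blocked=[1, 2, 3]
Op 4: conn=-17 S1=21 S2=21 S3=24 blocked=[1, 2, 3]
Op 5: conn=-32 S1=6 S2=21 S3=24 blocked=[1, 2, 3]
Op 6: conn=-46 S1=6 S2=21 S3=10 blocked=[1, 2, 3]
Op 7: conn=-62 S1=6 S2=5 S3=10 blocked=[1, 2, 3]
Op 8: conn=-74 S1=6 S2=5 S3=-2 blocked=[1, 2, 3]
Op 9: conn=-51 S1=6 S2=5 S3=-2 blocked=[1, 2, 3]
Op 10: conn=-59 S1=6 S2=-3 S3=-2 blocked=[1, 2, 3]
Op 11: conn=-59 S1=20 S2=-3 S3=-2 blocked=[1, 2, 3]
Op 12: conn=-65 S1=14 S2=-3 S3=-2 blocked=[1, 2, 3]
Op 13: conn=-36 S1=14 S2=-3 S3=-2 blocked=[1, 2, 3]
Op 14: conn=-36 S1=30 S2=-3 S3=-2 blocked=[1, 2, 3]

Answer: -36 30 -3 -2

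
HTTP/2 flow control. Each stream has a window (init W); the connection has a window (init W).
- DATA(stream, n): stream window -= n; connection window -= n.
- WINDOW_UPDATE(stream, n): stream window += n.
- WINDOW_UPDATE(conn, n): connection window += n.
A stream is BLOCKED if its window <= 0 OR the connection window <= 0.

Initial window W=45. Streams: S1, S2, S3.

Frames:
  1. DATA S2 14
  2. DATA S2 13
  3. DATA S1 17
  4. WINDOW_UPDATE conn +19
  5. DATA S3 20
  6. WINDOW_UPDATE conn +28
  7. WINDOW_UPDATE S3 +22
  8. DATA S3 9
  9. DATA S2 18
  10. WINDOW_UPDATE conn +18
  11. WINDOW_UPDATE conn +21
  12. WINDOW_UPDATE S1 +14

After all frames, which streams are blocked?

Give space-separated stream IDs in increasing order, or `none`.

Answer: S2

Derivation:
Op 1: conn=31 S1=45 S2=31 S3=45 blocked=[]
Op 2: conn=18 S1=45 S2=18 S3=45 blocked=[]
Op 3: conn=1 S1=28 S2=18 S3=45 blocked=[]
Op 4: conn=20 S1=28 S2=18 S3=45 blocked=[]
Op 5: conn=0 S1=28 S2=18 S3=25 blocked=[1, 2, 3]
Op 6: conn=28 S1=28 S2=18 S3=25 blocked=[]
Op 7: conn=28 S1=28 S2=18 S3=47 blocked=[]
Op 8: conn=19 S1=28 S2=18 S3=38 blocked=[]
Op 9: conn=1 S1=28 S2=0 S3=38 blocked=[2]
Op 10: conn=19 S1=28 S2=0 S3=38 blocked=[2]
Op 11: conn=40 S1=28 S2=0 S3=38 blocked=[2]
Op 12: conn=40 S1=42 S2=0 S3=38 blocked=[2]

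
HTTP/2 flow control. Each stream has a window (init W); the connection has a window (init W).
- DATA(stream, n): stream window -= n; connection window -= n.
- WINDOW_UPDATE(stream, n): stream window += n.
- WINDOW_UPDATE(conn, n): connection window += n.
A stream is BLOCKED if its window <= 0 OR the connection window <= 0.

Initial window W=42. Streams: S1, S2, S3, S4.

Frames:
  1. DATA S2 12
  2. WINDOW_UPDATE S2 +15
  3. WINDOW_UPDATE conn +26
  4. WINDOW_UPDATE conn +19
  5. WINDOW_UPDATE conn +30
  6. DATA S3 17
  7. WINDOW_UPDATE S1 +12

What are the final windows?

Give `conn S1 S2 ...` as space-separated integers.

Answer: 88 54 45 25 42

Derivation:
Op 1: conn=30 S1=42 S2=30 S3=42 S4=42 blocked=[]
Op 2: conn=30 S1=42 S2=45 S3=42 S4=42 blocked=[]
Op 3: conn=56 S1=42 S2=45 S3=42 S4=42 blocked=[]
Op 4: conn=75 S1=42 S2=45 S3=42 S4=42 blocked=[]
Op 5: conn=105 S1=42 S2=45 S3=42 S4=42 blocked=[]
Op 6: conn=88 S1=42 S2=45 S3=25 S4=42 blocked=[]
Op 7: conn=88 S1=54 S2=45 S3=25 S4=42 blocked=[]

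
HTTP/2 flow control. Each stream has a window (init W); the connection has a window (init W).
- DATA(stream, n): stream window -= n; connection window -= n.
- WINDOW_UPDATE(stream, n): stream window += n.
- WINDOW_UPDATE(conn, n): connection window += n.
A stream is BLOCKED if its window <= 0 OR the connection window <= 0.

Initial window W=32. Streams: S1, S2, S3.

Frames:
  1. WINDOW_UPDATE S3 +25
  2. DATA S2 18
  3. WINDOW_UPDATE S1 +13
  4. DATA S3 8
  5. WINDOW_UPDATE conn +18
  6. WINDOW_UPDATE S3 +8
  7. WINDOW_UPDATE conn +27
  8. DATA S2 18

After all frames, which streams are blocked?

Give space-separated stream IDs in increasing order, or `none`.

Answer: S2

Derivation:
Op 1: conn=32 S1=32 S2=32 S3=57 blocked=[]
Op 2: conn=14 S1=32 S2=14 S3=57 blocked=[]
Op 3: conn=14 S1=45 S2=14 S3=57 blocked=[]
Op 4: conn=6 S1=45 S2=14 S3=49 blocked=[]
Op 5: conn=24 S1=45 S2=14 S3=49 blocked=[]
Op 6: conn=24 S1=45 S2=14 S3=57 blocked=[]
Op 7: conn=51 S1=45 S2=14 S3=57 blocked=[]
Op 8: conn=33 S1=45 S2=-4 S3=57 blocked=[2]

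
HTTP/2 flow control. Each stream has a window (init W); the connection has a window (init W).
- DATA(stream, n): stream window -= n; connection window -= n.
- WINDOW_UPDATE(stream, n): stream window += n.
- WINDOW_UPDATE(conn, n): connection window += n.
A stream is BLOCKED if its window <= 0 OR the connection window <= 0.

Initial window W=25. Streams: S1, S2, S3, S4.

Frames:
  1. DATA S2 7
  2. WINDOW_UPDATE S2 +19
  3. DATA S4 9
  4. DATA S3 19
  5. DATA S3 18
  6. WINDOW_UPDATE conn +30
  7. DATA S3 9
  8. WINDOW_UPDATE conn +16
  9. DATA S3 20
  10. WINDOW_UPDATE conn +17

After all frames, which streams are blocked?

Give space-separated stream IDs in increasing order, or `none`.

Op 1: conn=18 S1=25 S2=18 S3=25 S4=25 blocked=[]
Op 2: conn=18 S1=25 S2=37 S3=25 S4=25 blocked=[]
Op 3: conn=9 S1=25 S2=37 S3=25 S4=16 blocked=[]
Op 4: conn=-10 S1=25 S2=37 S3=6 S4=16 blocked=[1, 2, 3, 4]
Op 5: conn=-28 S1=25 S2=37 S3=-12 S4=16 blocked=[1, 2, 3, 4]
Op 6: conn=2 S1=25 S2=37 S3=-12 S4=16 blocked=[3]
Op 7: conn=-7 S1=25 S2=37 S3=-21 S4=16 blocked=[1, 2, 3, 4]
Op 8: conn=9 S1=25 S2=37 S3=-21 S4=16 blocked=[3]
Op 9: conn=-11 S1=25 S2=37 S3=-41 S4=16 blocked=[1, 2, 3, 4]
Op 10: conn=6 S1=25 S2=37 S3=-41 S4=16 blocked=[3]

Answer: S3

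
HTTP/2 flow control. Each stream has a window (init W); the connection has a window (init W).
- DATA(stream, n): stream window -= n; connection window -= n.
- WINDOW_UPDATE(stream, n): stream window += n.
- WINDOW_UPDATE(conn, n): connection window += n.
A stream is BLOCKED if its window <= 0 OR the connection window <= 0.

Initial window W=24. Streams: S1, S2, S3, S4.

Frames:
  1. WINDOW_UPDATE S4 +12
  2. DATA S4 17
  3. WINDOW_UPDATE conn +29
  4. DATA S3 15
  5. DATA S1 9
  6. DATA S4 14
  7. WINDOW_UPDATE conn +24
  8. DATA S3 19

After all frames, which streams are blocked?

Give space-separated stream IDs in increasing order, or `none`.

Answer: S3

Derivation:
Op 1: conn=24 S1=24 S2=24 S3=24 S4=36 blocked=[]
Op 2: conn=7 S1=24 S2=24 S3=24 S4=19 blocked=[]
Op 3: conn=36 S1=24 S2=24 S3=24 S4=19 blocked=[]
Op 4: conn=21 S1=24 S2=24 S3=9 S4=19 blocked=[]
Op 5: conn=12 S1=15 S2=24 S3=9 S4=19 blocked=[]
Op 6: conn=-2 S1=15 S2=24 S3=9 S4=5 blocked=[1, 2, 3, 4]
Op 7: conn=22 S1=15 S2=24 S3=9 S4=5 blocked=[]
Op 8: conn=3 S1=15 S2=24 S3=-10 S4=5 blocked=[3]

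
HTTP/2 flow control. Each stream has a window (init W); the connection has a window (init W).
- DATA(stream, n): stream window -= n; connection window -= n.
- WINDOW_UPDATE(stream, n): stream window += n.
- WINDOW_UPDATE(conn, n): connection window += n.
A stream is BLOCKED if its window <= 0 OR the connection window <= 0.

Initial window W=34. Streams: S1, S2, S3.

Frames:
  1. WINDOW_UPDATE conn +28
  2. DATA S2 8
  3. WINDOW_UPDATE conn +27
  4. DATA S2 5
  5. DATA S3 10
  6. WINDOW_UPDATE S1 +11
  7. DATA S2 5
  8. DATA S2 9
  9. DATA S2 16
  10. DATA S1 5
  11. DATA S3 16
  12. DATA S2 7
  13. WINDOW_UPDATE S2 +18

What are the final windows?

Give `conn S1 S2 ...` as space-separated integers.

Answer: 8 40 2 8

Derivation:
Op 1: conn=62 S1=34 S2=34 S3=34 blocked=[]
Op 2: conn=54 S1=34 S2=26 S3=34 blocked=[]
Op 3: conn=81 S1=34 S2=26 S3=34 blocked=[]
Op 4: conn=76 S1=34 S2=21 S3=34 blocked=[]
Op 5: conn=66 S1=34 S2=21 S3=24 blocked=[]
Op 6: conn=66 S1=45 S2=21 S3=24 blocked=[]
Op 7: conn=61 S1=45 S2=16 S3=24 blocked=[]
Op 8: conn=52 S1=45 S2=7 S3=24 blocked=[]
Op 9: conn=36 S1=45 S2=-9 S3=24 blocked=[2]
Op 10: conn=31 S1=40 S2=-9 S3=24 blocked=[2]
Op 11: conn=15 S1=40 S2=-9 S3=8 blocked=[2]
Op 12: conn=8 S1=40 S2=-16 S3=8 blocked=[2]
Op 13: conn=8 S1=40 S2=2 S3=8 blocked=[]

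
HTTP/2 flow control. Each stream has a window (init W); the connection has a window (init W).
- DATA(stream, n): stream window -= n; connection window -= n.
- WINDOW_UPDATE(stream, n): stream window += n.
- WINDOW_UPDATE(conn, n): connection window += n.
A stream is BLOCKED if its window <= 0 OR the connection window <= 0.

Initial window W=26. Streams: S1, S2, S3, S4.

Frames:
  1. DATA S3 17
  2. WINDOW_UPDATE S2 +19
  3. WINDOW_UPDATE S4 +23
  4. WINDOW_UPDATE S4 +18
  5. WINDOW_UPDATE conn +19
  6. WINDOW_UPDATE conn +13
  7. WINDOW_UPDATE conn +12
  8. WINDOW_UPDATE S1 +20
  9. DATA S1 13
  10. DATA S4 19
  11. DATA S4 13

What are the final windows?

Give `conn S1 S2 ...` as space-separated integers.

Op 1: conn=9 S1=26 S2=26 S3=9 S4=26 blocked=[]
Op 2: conn=9 S1=26 S2=45 S3=9 S4=26 blocked=[]
Op 3: conn=9 S1=26 S2=45 S3=9 S4=49 blocked=[]
Op 4: conn=9 S1=26 S2=45 S3=9 S4=67 blocked=[]
Op 5: conn=28 S1=26 S2=45 S3=9 S4=67 blocked=[]
Op 6: conn=41 S1=26 S2=45 S3=9 S4=67 blocked=[]
Op 7: conn=53 S1=26 S2=45 S3=9 S4=67 blocked=[]
Op 8: conn=53 S1=46 S2=45 S3=9 S4=67 blocked=[]
Op 9: conn=40 S1=33 S2=45 S3=9 S4=67 blocked=[]
Op 10: conn=21 S1=33 S2=45 S3=9 S4=48 blocked=[]
Op 11: conn=8 S1=33 S2=45 S3=9 S4=35 blocked=[]

Answer: 8 33 45 9 35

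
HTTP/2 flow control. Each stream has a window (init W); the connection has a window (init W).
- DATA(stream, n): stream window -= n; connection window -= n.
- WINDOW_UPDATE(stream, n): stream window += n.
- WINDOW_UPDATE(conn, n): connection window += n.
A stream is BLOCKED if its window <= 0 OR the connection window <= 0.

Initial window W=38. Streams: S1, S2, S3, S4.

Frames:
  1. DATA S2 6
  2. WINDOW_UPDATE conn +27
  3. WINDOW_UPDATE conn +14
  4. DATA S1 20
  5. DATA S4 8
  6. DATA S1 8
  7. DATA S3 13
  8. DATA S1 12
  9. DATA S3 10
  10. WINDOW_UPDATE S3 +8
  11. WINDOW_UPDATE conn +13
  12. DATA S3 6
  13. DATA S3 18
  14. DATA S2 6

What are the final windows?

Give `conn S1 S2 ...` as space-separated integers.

Answer: -15 -2 26 -1 30

Derivation:
Op 1: conn=32 S1=38 S2=32 S3=38 S4=38 blocked=[]
Op 2: conn=59 S1=38 S2=32 S3=38 S4=38 blocked=[]
Op 3: conn=73 S1=38 S2=32 S3=38 S4=38 blocked=[]
Op 4: conn=53 S1=18 S2=32 S3=38 S4=38 blocked=[]
Op 5: conn=45 S1=18 S2=32 S3=38 S4=30 blocked=[]
Op 6: conn=37 S1=10 S2=32 S3=38 S4=30 blocked=[]
Op 7: conn=24 S1=10 S2=32 S3=25 S4=30 blocked=[]
Op 8: conn=12 S1=-2 S2=32 S3=25 S4=30 blocked=[1]
Op 9: conn=2 S1=-2 S2=32 S3=15 S4=30 blocked=[1]
Op 10: conn=2 S1=-2 S2=32 S3=23 S4=30 blocked=[1]
Op 11: conn=15 S1=-2 S2=32 S3=23 S4=30 blocked=[1]
Op 12: conn=9 S1=-2 S2=32 S3=17 S4=30 blocked=[1]
Op 13: conn=-9 S1=-2 S2=32 S3=-1 S4=30 blocked=[1, 2, 3, 4]
Op 14: conn=-15 S1=-2 S2=26 S3=-1 S4=30 blocked=[1, 2, 3, 4]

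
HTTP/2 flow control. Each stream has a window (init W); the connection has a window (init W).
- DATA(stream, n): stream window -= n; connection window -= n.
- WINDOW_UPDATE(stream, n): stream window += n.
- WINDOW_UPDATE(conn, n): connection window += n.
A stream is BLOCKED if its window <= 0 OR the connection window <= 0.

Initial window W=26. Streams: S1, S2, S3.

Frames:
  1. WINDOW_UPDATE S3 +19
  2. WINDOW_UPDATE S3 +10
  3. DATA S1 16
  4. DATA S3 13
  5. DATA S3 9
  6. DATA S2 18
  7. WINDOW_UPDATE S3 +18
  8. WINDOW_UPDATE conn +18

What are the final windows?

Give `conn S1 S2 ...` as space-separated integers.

Answer: -12 10 8 51

Derivation:
Op 1: conn=26 S1=26 S2=26 S3=45 blocked=[]
Op 2: conn=26 S1=26 S2=26 S3=55 blocked=[]
Op 3: conn=10 S1=10 S2=26 S3=55 blocked=[]
Op 4: conn=-3 S1=10 S2=26 S3=42 blocked=[1, 2, 3]
Op 5: conn=-12 S1=10 S2=26 S3=33 blocked=[1, 2, 3]
Op 6: conn=-30 S1=10 S2=8 S3=33 blocked=[1, 2, 3]
Op 7: conn=-30 S1=10 S2=8 S3=51 blocked=[1, 2, 3]
Op 8: conn=-12 S1=10 S2=8 S3=51 blocked=[1, 2, 3]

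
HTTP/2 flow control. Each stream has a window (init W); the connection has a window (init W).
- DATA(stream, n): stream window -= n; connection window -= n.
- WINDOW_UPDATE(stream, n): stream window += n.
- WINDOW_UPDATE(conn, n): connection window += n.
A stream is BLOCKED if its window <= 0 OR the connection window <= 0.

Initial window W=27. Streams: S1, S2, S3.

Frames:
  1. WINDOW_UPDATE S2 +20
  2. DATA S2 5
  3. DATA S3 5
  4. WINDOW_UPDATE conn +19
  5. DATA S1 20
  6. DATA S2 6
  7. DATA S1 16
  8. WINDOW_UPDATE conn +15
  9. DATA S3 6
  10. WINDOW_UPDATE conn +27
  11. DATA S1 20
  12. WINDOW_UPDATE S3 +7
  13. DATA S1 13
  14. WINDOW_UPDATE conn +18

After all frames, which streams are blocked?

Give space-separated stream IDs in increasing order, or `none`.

Answer: S1

Derivation:
Op 1: conn=27 S1=27 S2=47 S3=27 blocked=[]
Op 2: conn=22 S1=27 S2=42 S3=27 blocked=[]
Op 3: conn=17 S1=27 S2=42 S3=22 blocked=[]
Op 4: conn=36 S1=27 S2=42 S3=22 blocked=[]
Op 5: conn=16 S1=7 S2=42 S3=22 blocked=[]
Op 6: conn=10 S1=7 S2=36 S3=22 blocked=[]
Op 7: conn=-6 S1=-9 S2=36 S3=22 blocked=[1, 2, 3]
Op 8: conn=9 S1=-9 S2=36 S3=22 blocked=[1]
Op 9: conn=3 S1=-9 S2=36 S3=16 blocked=[1]
Op 10: conn=30 S1=-9 S2=36 S3=16 blocked=[1]
Op 11: conn=10 S1=-29 S2=36 S3=16 blocked=[1]
Op 12: conn=10 S1=-29 S2=36 S3=23 blocked=[1]
Op 13: conn=-3 S1=-42 S2=36 S3=23 blocked=[1, 2, 3]
Op 14: conn=15 S1=-42 S2=36 S3=23 blocked=[1]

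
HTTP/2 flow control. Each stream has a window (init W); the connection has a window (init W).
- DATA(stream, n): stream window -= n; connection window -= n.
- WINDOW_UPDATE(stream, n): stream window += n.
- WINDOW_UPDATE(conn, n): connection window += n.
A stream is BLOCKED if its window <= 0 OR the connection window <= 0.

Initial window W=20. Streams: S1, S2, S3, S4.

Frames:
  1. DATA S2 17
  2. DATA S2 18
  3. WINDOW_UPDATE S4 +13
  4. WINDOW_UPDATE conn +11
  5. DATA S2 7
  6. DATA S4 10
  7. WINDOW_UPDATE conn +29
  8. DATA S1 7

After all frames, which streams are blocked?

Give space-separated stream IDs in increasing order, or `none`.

Answer: S2

Derivation:
Op 1: conn=3 S1=20 S2=3 S3=20 S4=20 blocked=[]
Op 2: conn=-15 S1=20 S2=-15 S3=20 S4=20 blocked=[1, 2, 3, 4]
Op 3: conn=-15 S1=20 S2=-15 S3=20 S4=33 blocked=[1, 2, 3, 4]
Op 4: conn=-4 S1=20 S2=-15 S3=20 S4=33 blocked=[1, 2, 3, 4]
Op 5: conn=-11 S1=20 S2=-22 S3=20 S4=33 blocked=[1, 2, 3, 4]
Op 6: conn=-21 S1=20 S2=-22 S3=20 S4=23 blocked=[1, 2, 3, 4]
Op 7: conn=8 S1=20 S2=-22 S3=20 S4=23 blocked=[2]
Op 8: conn=1 S1=13 S2=-22 S3=20 S4=23 blocked=[2]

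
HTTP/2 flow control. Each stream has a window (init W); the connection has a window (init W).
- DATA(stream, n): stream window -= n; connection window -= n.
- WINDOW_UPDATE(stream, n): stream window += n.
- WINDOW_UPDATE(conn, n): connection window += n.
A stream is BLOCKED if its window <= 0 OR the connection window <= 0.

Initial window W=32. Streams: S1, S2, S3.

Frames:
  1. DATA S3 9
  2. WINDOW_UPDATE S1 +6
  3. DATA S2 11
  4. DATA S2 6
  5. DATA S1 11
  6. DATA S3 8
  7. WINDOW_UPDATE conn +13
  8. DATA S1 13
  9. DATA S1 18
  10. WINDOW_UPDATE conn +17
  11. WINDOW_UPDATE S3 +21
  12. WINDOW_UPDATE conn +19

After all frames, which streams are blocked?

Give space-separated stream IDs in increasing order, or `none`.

Op 1: conn=23 S1=32 S2=32 S3=23 blocked=[]
Op 2: conn=23 S1=38 S2=32 S3=23 blocked=[]
Op 3: conn=12 S1=38 S2=21 S3=23 blocked=[]
Op 4: conn=6 S1=38 S2=15 S3=23 blocked=[]
Op 5: conn=-5 S1=27 S2=15 S3=23 blocked=[1, 2, 3]
Op 6: conn=-13 S1=27 S2=15 S3=15 blocked=[1, 2, 3]
Op 7: conn=0 S1=27 S2=15 S3=15 blocked=[1, 2, 3]
Op 8: conn=-13 S1=14 S2=15 S3=15 blocked=[1, 2, 3]
Op 9: conn=-31 S1=-4 S2=15 S3=15 blocked=[1, 2, 3]
Op 10: conn=-14 S1=-4 S2=15 S3=15 blocked=[1, 2, 3]
Op 11: conn=-14 S1=-4 S2=15 S3=36 blocked=[1, 2, 3]
Op 12: conn=5 S1=-4 S2=15 S3=36 blocked=[1]

Answer: S1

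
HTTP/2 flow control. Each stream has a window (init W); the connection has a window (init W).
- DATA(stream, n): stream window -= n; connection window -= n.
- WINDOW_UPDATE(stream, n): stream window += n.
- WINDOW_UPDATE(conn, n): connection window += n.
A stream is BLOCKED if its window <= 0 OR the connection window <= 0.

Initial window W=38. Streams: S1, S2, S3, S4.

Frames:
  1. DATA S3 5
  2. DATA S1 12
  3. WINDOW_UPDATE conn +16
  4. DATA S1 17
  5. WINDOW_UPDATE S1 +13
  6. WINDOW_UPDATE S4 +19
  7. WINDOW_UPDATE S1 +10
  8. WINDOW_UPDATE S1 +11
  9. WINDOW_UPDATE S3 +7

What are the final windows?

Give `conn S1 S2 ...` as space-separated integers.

Answer: 20 43 38 40 57

Derivation:
Op 1: conn=33 S1=38 S2=38 S3=33 S4=38 blocked=[]
Op 2: conn=21 S1=26 S2=38 S3=33 S4=38 blocked=[]
Op 3: conn=37 S1=26 S2=38 S3=33 S4=38 blocked=[]
Op 4: conn=20 S1=9 S2=38 S3=33 S4=38 blocked=[]
Op 5: conn=20 S1=22 S2=38 S3=33 S4=38 blocked=[]
Op 6: conn=20 S1=22 S2=38 S3=33 S4=57 blocked=[]
Op 7: conn=20 S1=32 S2=38 S3=33 S4=57 blocked=[]
Op 8: conn=20 S1=43 S2=38 S3=33 S4=57 blocked=[]
Op 9: conn=20 S1=43 S2=38 S3=40 S4=57 blocked=[]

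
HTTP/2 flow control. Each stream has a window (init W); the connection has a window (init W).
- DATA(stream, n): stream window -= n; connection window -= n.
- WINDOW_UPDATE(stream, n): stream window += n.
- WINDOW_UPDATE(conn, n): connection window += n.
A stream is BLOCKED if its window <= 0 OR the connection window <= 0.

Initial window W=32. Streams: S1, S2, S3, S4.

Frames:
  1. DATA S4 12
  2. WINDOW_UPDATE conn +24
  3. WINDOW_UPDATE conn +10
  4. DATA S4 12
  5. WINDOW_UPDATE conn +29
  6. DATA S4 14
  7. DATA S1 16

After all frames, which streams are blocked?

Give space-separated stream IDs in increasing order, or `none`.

Op 1: conn=20 S1=32 S2=32 S3=32 S4=20 blocked=[]
Op 2: conn=44 S1=32 S2=32 S3=32 S4=20 blocked=[]
Op 3: conn=54 S1=32 S2=32 S3=32 S4=20 blocked=[]
Op 4: conn=42 S1=32 S2=32 S3=32 S4=8 blocked=[]
Op 5: conn=71 S1=32 S2=32 S3=32 S4=8 blocked=[]
Op 6: conn=57 S1=32 S2=32 S3=32 S4=-6 blocked=[4]
Op 7: conn=41 S1=16 S2=32 S3=32 S4=-6 blocked=[4]

Answer: S4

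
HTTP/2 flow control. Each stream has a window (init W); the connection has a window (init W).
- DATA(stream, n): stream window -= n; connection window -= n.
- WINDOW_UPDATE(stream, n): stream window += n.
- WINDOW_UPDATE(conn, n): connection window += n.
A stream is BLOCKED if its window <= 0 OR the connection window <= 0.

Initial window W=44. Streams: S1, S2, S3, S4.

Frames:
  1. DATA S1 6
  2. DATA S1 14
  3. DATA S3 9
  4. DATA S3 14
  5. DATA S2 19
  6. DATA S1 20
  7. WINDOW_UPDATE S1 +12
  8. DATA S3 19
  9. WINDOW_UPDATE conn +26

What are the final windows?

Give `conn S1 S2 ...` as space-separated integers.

Op 1: conn=38 S1=38 S2=44 S3=44 S4=44 blocked=[]
Op 2: conn=24 S1=24 S2=44 S3=44 S4=44 blocked=[]
Op 3: conn=15 S1=24 S2=44 S3=35 S4=44 blocked=[]
Op 4: conn=1 S1=24 S2=44 S3=21 S4=44 blocked=[]
Op 5: conn=-18 S1=24 S2=25 S3=21 S4=44 blocked=[1, 2, 3, 4]
Op 6: conn=-38 S1=4 S2=25 S3=21 S4=44 blocked=[1, 2, 3, 4]
Op 7: conn=-38 S1=16 S2=25 S3=21 S4=44 blocked=[1, 2, 3, 4]
Op 8: conn=-57 S1=16 S2=25 S3=2 S4=44 blocked=[1, 2, 3, 4]
Op 9: conn=-31 S1=16 S2=25 S3=2 S4=44 blocked=[1, 2, 3, 4]

Answer: -31 16 25 2 44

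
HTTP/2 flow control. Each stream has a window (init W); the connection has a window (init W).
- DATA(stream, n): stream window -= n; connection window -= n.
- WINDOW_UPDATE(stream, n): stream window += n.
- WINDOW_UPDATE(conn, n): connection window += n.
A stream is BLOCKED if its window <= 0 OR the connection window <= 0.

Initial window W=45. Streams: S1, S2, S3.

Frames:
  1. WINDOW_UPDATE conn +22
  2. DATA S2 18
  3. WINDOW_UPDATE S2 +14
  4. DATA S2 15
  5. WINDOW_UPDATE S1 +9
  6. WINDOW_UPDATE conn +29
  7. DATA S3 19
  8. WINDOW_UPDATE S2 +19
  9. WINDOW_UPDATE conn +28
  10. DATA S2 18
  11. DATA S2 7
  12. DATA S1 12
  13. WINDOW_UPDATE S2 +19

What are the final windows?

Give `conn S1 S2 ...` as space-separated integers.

Answer: 35 42 39 26

Derivation:
Op 1: conn=67 S1=45 S2=45 S3=45 blocked=[]
Op 2: conn=49 S1=45 S2=27 S3=45 blocked=[]
Op 3: conn=49 S1=45 S2=41 S3=45 blocked=[]
Op 4: conn=34 S1=45 S2=26 S3=45 blocked=[]
Op 5: conn=34 S1=54 S2=26 S3=45 blocked=[]
Op 6: conn=63 S1=54 S2=26 S3=45 blocked=[]
Op 7: conn=44 S1=54 S2=26 S3=26 blocked=[]
Op 8: conn=44 S1=54 S2=45 S3=26 blocked=[]
Op 9: conn=72 S1=54 S2=45 S3=26 blocked=[]
Op 10: conn=54 S1=54 S2=27 S3=26 blocked=[]
Op 11: conn=47 S1=54 S2=20 S3=26 blocked=[]
Op 12: conn=35 S1=42 S2=20 S3=26 blocked=[]
Op 13: conn=35 S1=42 S2=39 S3=26 blocked=[]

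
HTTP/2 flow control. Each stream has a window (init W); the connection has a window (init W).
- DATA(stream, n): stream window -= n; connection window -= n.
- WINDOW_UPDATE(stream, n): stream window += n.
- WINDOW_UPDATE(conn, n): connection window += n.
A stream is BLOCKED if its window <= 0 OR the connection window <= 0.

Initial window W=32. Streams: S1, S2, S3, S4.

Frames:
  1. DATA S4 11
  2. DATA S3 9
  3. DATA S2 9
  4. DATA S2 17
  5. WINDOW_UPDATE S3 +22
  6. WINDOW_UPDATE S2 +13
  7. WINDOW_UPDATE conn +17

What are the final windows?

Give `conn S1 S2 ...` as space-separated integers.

Answer: 3 32 19 45 21

Derivation:
Op 1: conn=21 S1=32 S2=32 S3=32 S4=21 blocked=[]
Op 2: conn=12 S1=32 S2=32 S3=23 S4=21 blocked=[]
Op 3: conn=3 S1=32 S2=23 S3=23 S4=21 blocked=[]
Op 4: conn=-14 S1=32 S2=6 S3=23 S4=21 blocked=[1, 2, 3, 4]
Op 5: conn=-14 S1=32 S2=6 S3=45 S4=21 blocked=[1, 2, 3, 4]
Op 6: conn=-14 S1=32 S2=19 S3=45 S4=21 blocked=[1, 2, 3, 4]
Op 7: conn=3 S1=32 S2=19 S3=45 S4=21 blocked=[]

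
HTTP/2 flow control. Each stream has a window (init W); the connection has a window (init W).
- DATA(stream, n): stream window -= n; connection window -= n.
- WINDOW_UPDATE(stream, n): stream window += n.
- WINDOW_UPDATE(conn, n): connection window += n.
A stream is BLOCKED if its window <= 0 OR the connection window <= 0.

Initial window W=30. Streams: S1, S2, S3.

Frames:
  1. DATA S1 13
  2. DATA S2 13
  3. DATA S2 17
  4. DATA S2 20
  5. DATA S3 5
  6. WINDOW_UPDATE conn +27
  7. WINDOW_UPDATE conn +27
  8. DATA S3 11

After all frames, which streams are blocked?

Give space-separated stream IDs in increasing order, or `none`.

Op 1: conn=17 S1=17 S2=30 S3=30 blocked=[]
Op 2: conn=4 S1=17 S2=17 S3=30 blocked=[]
Op 3: conn=-13 S1=17 S2=0 S3=30 blocked=[1, 2, 3]
Op 4: conn=-33 S1=17 S2=-20 S3=30 blocked=[1, 2, 3]
Op 5: conn=-38 S1=17 S2=-20 S3=25 blocked=[1, 2, 3]
Op 6: conn=-11 S1=17 S2=-20 S3=25 blocked=[1, 2, 3]
Op 7: conn=16 S1=17 S2=-20 S3=25 blocked=[2]
Op 8: conn=5 S1=17 S2=-20 S3=14 blocked=[2]

Answer: S2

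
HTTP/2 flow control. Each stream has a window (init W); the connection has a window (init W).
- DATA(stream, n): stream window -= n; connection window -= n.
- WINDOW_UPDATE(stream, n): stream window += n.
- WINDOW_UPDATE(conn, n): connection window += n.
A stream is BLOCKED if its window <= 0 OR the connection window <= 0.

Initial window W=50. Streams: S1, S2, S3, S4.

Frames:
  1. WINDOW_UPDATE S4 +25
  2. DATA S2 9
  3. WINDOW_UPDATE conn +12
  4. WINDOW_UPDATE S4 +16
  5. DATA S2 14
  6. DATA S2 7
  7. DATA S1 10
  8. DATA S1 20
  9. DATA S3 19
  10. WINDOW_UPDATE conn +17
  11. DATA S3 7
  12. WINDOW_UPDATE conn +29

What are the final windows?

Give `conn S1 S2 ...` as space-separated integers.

Answer: 22 20 20 24 91

Derivation:
Op 1: conn=50 S1=50 S2=50 S3=50 S4=75 blocked=[]
Op 2: conn=41 S1=50 S2=41 S3=50 S4=75 blocked=[]
Op 3: conn=53 S1=50 S2=41 S3=50 S4=75 blocked=[]
Op 4: conn=53 S1=50 S2=41 S3=50 S4=91 blocked=[]
Op 5: conn=39 S1=50 S2=27 S3=50 S4=91 blocked=[]
Op 6: conn=32 S1=50 S2=20 S3=50 S4=91 blocked=[]
Op 7: conn=22 S1=40 S2=20 S3=50 S4=91 blocked=[]
Op 8: conn=2 S1=20 S2=20 S3=50 S4=91 blocked=[]
Op 9: conn=-17 S1=20 S2=20 S3=31 S4=91 blocked=[1, 2, 3, 4]
Op 10: conn=0 S1=20 S2=20 S3=31 S4=91 blocked=[1, 2, 3, 4]
Op 11: conn=-7 S1=20 S2=20 S3=24 S4=91 blocked=[1, 2, 3, 4]
Op 12: conn=22 S1=20 S2=20 S3=24 S4=91 blocked=[]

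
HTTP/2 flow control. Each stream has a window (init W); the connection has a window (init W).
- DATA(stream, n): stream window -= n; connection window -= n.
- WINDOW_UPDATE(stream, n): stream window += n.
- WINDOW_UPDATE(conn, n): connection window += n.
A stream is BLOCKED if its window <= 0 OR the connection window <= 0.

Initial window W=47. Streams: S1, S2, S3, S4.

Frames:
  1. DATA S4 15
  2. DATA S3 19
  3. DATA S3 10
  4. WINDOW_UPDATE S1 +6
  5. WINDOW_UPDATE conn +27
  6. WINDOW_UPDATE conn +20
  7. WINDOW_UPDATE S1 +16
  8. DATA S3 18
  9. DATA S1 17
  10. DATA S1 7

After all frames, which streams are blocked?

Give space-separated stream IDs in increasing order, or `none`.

Op 1: conn=32 S1=47 S2=47 S3=47 S4=32 blocked=[]
Op 2: conn=13 S1=47 S2=47 S3=28 S4=32 blocked=[]
Op 3: conn=3 S1=47 S2=47 S3=18 S4=32 blocked=[]
Op 4: conn=3 S1=53 S2=47 S3=18 S4=32 blocked=[]
Op 5: conn=30 S1=53 S2=47 S3=18 S4=32 blocked=[]
Op 6: conn=50 S1=53 S2=47 S3=18 S4=32 blocked=[]
Op 7: conn=50 S1=69 S2=47 S3=18 S4=32 blocked=[]
Op 8: conn=32 S1=69 S2=47 S3=0 S4=32 blocked=[3]
Op 9: conn=15 S1=52 S2=47 S3=0 S4=32 blocked=[3]
Op 10: conn=8 S1=45 S2=47 S3=0 S4=32 blocked=[3]

Answer: S3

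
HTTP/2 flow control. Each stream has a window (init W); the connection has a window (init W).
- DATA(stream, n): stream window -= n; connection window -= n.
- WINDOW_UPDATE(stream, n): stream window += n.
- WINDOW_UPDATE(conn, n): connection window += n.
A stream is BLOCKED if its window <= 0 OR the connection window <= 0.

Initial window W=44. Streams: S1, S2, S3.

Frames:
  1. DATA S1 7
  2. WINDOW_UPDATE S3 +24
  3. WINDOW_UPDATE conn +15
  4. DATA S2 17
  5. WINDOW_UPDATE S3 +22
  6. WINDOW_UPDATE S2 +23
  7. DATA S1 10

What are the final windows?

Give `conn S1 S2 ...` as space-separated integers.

Op 1: conn=37 S1=37 S2=44 S3=44 blocked=[]
Op 2: conn=37 S1=37 S2=44 S3=68 blocked=[]
Op 3: conn=52 S1=37 S2=44 S3=68 blocked=[]
Op 4: conn=35 S1=37 S2=27 S3=68 blocked=[]
Op 5: conn=35 S1=37 S2=27 S3=90 blocked=[]
Op 6: conn=35 S1=37 S2=50 S3=90 blocked=[]
Op 7: conn=25 S1=27 S2=50 S3=90 blocked=[]

Answer: 25 27 50 90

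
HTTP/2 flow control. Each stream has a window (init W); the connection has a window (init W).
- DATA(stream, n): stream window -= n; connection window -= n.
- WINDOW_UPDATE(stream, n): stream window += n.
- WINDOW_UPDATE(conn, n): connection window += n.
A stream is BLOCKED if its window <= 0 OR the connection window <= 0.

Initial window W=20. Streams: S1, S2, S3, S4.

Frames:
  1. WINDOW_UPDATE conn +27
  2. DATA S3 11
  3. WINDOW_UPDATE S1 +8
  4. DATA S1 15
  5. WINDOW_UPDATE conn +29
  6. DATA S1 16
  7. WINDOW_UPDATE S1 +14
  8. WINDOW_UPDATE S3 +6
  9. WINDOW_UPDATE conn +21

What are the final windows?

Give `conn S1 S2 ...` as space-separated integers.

Op 1: conn=47 S1=20 S2=20 S3=20 S4=20 blocked=[]
Op 2: conn=36 S1=20 S2=20 S3=9 S4=20 blocked=[]
Op 3: conn=36 S1=28 S2=20 S3=9 S4=20 blocked=[]
Op 4: conn=21 S1=13 S2=20 S3=9 S4=20 blocked=[]
Op 5: conn=50 S1=13 S2=20 S3=9 S4=20 blocked=[]
Op 6: conn=34 S1=-3 S2=20 S3=9 S4=20 blocked=[1]
Op 7: conn=34 S1=11 S2=20 S3=9 S4=20 blocked=[]
Op 8: conn=34 S1=11 S2=20 S3=15 S4=20 blocked=[]
Op 9: conn=55 S1=11 S2=20 S3=15 S4=20 blocked=[]

Answer: 55 11 20 15 20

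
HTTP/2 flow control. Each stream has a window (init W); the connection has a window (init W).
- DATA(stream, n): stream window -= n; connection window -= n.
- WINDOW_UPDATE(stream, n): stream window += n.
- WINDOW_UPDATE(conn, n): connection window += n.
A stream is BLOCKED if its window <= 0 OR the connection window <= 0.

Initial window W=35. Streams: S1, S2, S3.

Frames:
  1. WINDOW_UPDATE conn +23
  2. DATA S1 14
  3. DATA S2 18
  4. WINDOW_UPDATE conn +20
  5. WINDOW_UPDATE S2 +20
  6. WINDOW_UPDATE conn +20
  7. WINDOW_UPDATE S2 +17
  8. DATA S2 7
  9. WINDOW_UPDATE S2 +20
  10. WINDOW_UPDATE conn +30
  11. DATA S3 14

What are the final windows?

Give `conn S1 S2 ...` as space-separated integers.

Answer: 75 21 67 21

Derivation:
Op 1: conn=58 S1=35 S2=35 S3=35 blocked=[]
Op 2: conn=44 S1=21 S2=35 S3=35 blocked=[]
Op 3: conn=26 S1=21 S2=17 S3=35 blocked=[]
Op 4: conn=46 S1=21 S2=17 S3=35 blocked=[]
Op 5: conn=46 S1=21 S2=37 S3=35 blocked=[]
Op 6: conn=66 S1=21 S2=37 S3=35 blocked=[]
Op 7: conn=66 S1=21 S2=54 S3=35 blocked=[]
Op 8: conn=59 S1=21 S2=47 S3=35 blocked=[]
Op 9: conn=59 S1=21 S2=67 S3=35 blocked=[]
Op 10: conn=89 S1=21 S2=67 S3=35 blocked=[]
Op 11: conn=75 S1=21 S2=67 S3=21 blocked=[]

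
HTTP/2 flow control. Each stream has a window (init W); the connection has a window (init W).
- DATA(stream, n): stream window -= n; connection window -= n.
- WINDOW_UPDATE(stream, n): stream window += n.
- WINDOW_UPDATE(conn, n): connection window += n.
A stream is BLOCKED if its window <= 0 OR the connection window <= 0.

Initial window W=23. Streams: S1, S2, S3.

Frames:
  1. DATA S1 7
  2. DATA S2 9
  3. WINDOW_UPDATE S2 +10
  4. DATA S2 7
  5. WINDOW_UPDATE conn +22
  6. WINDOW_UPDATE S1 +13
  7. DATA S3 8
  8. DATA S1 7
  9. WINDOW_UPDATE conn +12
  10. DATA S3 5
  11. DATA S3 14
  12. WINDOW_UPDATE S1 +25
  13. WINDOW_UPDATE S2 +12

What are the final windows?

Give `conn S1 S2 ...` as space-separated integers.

Op 1: conn=16 S1=16 S2=23 S3=23 blocked=[]
Op 2: conn=7 S1=16 S2=14 S3=23 blocked=[]
Op 3: conn=7 S1=16 S2=24 S3=23 blocked=[]
Op 4: conn=0 S1=16 S2=17 S3=23 blocked=[1, 2, 3]
Op 5: conn=22 S1=16 S2=17 S3=23 blocked=[]
Op 6: conn=22 S1=29 S2=17 S3=23 blocked=[]
Op 7: conn=14 S1=29 S2=17 S3=15 blocked=[]
Op 8: conn=7 S1=22 S2=17 S3=15 blocked=[]
Op 9: conn=19 S1=22 S2=17 S3=15 blocked=[]
Op 10: conn=14 S1=22 S2=17 S3=10 blocked=[]
Op 11: conn=0 S1=22 S2=17 S3=-4 blocked=[1, 2, 3]
Op 12: conn=0 S1=47 S2=17 S3=-4 blocked=[1, 2, 3]
Op 13: conn=0 S1=47 S2=29 S3=-4 blocked=[1, 2, 3]

Answer: 0 47 29 -4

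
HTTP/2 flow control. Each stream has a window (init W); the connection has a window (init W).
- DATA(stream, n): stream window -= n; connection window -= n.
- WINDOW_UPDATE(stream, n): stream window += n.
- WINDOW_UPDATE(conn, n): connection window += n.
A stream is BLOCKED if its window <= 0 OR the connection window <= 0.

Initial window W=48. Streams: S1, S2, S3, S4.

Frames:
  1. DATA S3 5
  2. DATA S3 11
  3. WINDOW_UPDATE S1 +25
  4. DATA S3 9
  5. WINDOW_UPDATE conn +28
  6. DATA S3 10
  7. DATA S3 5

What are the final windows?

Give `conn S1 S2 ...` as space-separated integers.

Op 1: conn=43 S1=48 S2=48 S3=43 S4=48 blocked=[]
Op 2: conn=32 S1=48 S2=48 S3=32 S4=48 blocked=[]
Op 3: conn=32 S1=73 S2=48 S3=32 S4=48 blocked=[]
Op 4: conn=23 S1=73 S2=48 S3=23 S4=48 blocked=[]
Op 5: conn=51 S1=73 S2=48 S3=23 S4=48 blocked=[]
Op 6: conn=41 S1=73 S2=48 S3=13 S4=48 blocked=[]
Op 7: conn=36 S1=73 S2=48 S3=8 S4=48 blocked=[]

Answer: 36 73 48 8 48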